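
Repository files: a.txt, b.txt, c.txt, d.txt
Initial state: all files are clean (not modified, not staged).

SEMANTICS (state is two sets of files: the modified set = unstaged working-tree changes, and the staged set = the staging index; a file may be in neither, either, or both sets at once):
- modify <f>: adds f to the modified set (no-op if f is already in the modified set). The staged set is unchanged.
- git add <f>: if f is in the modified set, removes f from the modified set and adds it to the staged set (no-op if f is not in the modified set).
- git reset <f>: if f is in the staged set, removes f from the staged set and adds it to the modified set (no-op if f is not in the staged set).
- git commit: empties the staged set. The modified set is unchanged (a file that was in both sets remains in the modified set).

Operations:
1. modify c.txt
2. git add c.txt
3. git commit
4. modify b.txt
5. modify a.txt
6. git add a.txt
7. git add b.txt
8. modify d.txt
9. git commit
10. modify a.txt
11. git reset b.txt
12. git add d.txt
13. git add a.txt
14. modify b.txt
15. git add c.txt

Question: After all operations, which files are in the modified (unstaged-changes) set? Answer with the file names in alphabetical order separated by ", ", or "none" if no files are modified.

Answer: b.txt

Derivation:
After op 1 (modify c.txt): modified={c.txt} staged={none}
After op 2 (git add c.txt): modified={none} staged={c.txt}
After op 3 (git commit): modified={none} staged={none}
After op 4 (modify b.txt): modified={b.txt} staged={none}
After op 5 (modify a.txt): modified={a.txt, b.txt} staged={none}
After op 6 (git add a.txt): modified={b.txt} staged={a.txt}
After op 7 (git add b.txt): modified={none} staged={a.txt, b.txt}
After op 8 (modify d.txt): modified={d.txt} staged={a.txt, b.txt}
After op 9 (git commit): modified={d.txt} staged={none}
After op 10 (modify a.txt): modified={a.txt, d.txt} staged={none}
After op 11 (git reset b.txt): modified={a.txt, d.txt} staged={none}
After op 12 (git add d.txt): modified={a.txt} staged={d.txt}
After op 13 (git add a.txt): modified={none} staged={a.txt, d.txt}
After op 14 (modify b.txt): modified={b.txt} staged={a.txt, d.txt}
After op 15 (git add c.txt): modified={b.txt} staged={a.txt, d.txt}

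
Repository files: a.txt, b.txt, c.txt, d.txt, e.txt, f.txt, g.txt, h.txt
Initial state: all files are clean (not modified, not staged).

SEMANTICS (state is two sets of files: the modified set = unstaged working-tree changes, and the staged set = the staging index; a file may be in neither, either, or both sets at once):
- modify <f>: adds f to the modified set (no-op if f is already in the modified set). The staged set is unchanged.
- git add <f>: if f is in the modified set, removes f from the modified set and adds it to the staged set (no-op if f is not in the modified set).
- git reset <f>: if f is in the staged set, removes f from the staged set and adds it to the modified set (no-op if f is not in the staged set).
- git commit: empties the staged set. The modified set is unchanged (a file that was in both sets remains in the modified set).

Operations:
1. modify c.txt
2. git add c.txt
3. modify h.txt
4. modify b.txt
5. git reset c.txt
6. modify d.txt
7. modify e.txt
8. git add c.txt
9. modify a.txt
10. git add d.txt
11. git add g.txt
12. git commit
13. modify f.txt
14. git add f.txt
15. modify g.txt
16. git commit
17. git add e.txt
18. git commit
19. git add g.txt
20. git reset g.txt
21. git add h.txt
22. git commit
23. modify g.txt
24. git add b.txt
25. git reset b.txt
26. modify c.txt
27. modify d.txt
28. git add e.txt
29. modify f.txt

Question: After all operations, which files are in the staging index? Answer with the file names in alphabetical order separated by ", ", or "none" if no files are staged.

After op 1 (modify c.txt): modified={c.txt} staged={none}
After op 2 (git add c.txt): modified={none} staged={c.txt}
After op 3 (modify h.txt): modified={h.txt} staged={c.txt}
After op 4 (modify b.txt): modified={b.txt, h.txt} staged={c.txt}
After op 5 (git reset c.txt): modified={b.txt, c.txt, h.txt} staged={none}
After op 6 (modify d.txt): modified={b.txt, c.txt, d.txt, h.txt} staged={none}
After op 7 (modify e.txt): modified={b.txt, c.txt, d.txt, e.txt, h.txt} staged={none}
After op 8 (git add c.txt): modified={b.txt, d.txt, e.txt, h.txt} staged={c.txt}
After op 9 (modify a.txt): modified={a.txt, b.txt, d.txt, e.txt, h.txt} staged={c.txt}
After op 10 (git add d.txt): modified={a.txt, b.txt, e.txt, h.txt} staged={c.txt, d.txt}
After op 11 (git add g.txt): modified={a.txt, b.txt, e.txt, h.txt} staged={c.txt, d.txt}
After op 12 (git commit): modified={a.txt, b.txt, e.txt, h.txt} staged={none}
After op 13 (modify f.txt): modified={a.txt, b.txt, e.txt, f.txt, h.txt} staged={none}
After op 14 (git add f.txt): modified={a.txt, b.txt, e.txt, h.txt} staged={f.txt}
After op 15 (modify g.txt): modified={a.txt, b.txt, e.txt, g.txt, h.txt} staged={f.txt}
After op 16 (git commit): modified={a.txt, b.txt, e.txt, g.txt, h.txt} staged={none}
After op 17 (git add e.txt): modified={a.txt, b.txt, g.txt, h.txt} staged={e.txt}
After op 18 (git commit): modified={a.txt, b.txt, g.txt, h.txt} staged={none}
After op 19 (git add g.txt): modified={a.txt, b.txt, h.txt} staged={g.txt}
After op 20 (git reset g.txt): modified={a.txt, b.txt, g.txt, h.txt} staged={none}
After op 21 (git add h.txt): modified={a.txt, b.txt, g.txt} staged={h.txt}
After op 22 (git commit): modified={a.txt, b.txt, g.txt} staged={none}
After op 23 (modify g.txt): modified={a.txt, b.txt, g.txt} staged={none}
After op 24 (git add b.txt): modified={a.txt, g.txt} staged={b.txt}
After op 25 (git reset b.txt): modified={a.txt, b.txt, g.txt} staged={none}
After op 26 (modify c.txt): modified={a.txt, b.txt, c.txt, g.txt} staged={none}
After op 27 (modify d.txt): modified={a.txt, b.txt, c.txt, d.txt, g.txt} staged={none}
After op 28 (git add e.txt): modified={a.txt, b.txt, c.txt, d.txt, g.txt} staged={none}
After op 29 (modify f.txt): modified={a.txt, b.txt, c.txt, d.txt, f.txt, g.txt} staged={none}

Answer: none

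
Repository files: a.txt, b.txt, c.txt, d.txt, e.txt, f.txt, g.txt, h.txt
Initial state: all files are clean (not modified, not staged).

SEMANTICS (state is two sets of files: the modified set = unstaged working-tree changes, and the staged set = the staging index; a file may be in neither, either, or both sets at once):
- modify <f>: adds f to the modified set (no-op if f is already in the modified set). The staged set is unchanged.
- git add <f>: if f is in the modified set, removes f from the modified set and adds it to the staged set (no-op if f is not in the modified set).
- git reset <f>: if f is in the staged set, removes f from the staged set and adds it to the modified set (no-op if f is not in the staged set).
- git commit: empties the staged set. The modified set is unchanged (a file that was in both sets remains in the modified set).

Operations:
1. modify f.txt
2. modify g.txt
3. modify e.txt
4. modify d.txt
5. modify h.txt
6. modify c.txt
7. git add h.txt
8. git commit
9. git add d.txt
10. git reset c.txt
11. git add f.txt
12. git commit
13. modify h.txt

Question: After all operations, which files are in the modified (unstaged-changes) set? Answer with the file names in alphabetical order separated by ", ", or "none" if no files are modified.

After op 1 (modify f.txt): modified={f.txt} staged={none}
After op 2 (modify g.txt): modified={f.txt, g.txt} staged={none}
After op 3 (modify e.txt): modified={e.txt, f.txt, g.txt} staged={none}
After op 4 (modify d.txt): modified={d.txt, e.txt, f.txt, g.txt} staged={none}
After op 5 (modify h.txt): modified={d.txt, e.txt, f.txt, g.txt, h.txt} staged={none}
After op 6 (modify c.txt): modified={c.txt, d.txt, e.txt, f.txt, g.txt, h.txt} staged={none}
After op 7 (git add h.txt): modified={c.txt, d.txt, e.txt, f.txt, g.txt} staged={h.txt}
After op 8 (git commit): modified={c.txt, d.txt, e.txt, f.txt, g.txt} staged={none}
After op 9 (git add d.txt): modified={c.txt, e.txt, f.txt, g.txt} staged={d.txt}
After op 10 (git reset c.txt): modified={c.txt, e.txt, f.txt, g.txt} staged={d.txt}
After op 11 (git add f.txt): modified={c.txt, e.txt, g.txt} staged={d.txt, f.txt}
After op 12 (git commit): modified={c.txt, e.txt, g.txt} staged={none}
After op 13 (modify h.txt): modified={c.txt, e.txt, g.txt, h.txt} staged={none}

Answer: c.txt, e.txt, g.txt, h.txt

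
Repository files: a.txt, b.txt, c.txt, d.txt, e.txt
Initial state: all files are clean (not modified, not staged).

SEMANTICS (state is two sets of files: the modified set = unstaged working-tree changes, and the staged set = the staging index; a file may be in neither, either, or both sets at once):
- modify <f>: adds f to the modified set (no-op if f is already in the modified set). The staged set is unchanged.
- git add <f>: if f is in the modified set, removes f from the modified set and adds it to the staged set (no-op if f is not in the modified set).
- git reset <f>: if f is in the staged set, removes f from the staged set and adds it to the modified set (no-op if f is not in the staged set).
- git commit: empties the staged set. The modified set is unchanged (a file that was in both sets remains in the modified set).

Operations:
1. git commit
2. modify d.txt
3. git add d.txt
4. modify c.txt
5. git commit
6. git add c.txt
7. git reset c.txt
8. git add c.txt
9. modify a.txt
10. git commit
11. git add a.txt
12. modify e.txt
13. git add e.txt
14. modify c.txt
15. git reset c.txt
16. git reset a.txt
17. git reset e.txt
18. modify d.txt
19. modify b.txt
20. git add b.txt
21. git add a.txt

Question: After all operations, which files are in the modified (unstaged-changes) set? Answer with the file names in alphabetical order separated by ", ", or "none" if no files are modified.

After op 1 (git commit): modified={none} staged={none}
After op 2 (modify d.txt): modified={d.txt} staged={none}
After op 3 (git add d.txt): modified={none} staged={d.txt}
After op 4 (modify c.txt): modified={c.txt} staged={d.txt}
After op 5 (git commit): modified={c.txt} staged={none}
After op 6 (git add c.txt): modified={none} staged={c.txt}
After op 7 (git reset c.txt): modified={c.txt} staged={none}
After op 8 (git add c.txt): modified={none} staged={c.txt}
After op 9 (modify a.txt): modified={a.txt} staged={c.txt}
After op 10 (git commit): modified={a.txt} staged={none}
After op 11 (git add a.txt): modified={none} staged={a.txt}
After op 12 (modify e.txt): modified={e.txt} staged={a.txt}
After op 13 (git add e.txt): modified={none} staged={a.txt, e.txt}
After op 14 (modify c.txt): modified={c.txt} staged={a.txt, e.txt}
After op 15 (git reset c.txt): modified={c.txt} staged={a.txt, e.txt}
After op 16 (git reset a.txt): modified={a.txt, c.txt} staged={e.txt}
After op 17 (git reset e.txt): modified={a.txt, c.txt, e.txt} staged={none}
After op 18 (modify d.txt): modified={a.txt, c.txt, d.txt, e.txt} staged={none}
After op 19 (modify b.txt): modified={a.txt, b.txt, c.txt, d.txt, e.txt} staged={none}
After op 20 (git add b.txt): modified={a.txt, c.txt, d.txt, e.txt} staged={b.txt}
After op 21 (git add a.txt): modified={c.txt, d.txt, e.txt} staged={a.txt, b.txt}

Answer: c.txt, d.txt, e.txt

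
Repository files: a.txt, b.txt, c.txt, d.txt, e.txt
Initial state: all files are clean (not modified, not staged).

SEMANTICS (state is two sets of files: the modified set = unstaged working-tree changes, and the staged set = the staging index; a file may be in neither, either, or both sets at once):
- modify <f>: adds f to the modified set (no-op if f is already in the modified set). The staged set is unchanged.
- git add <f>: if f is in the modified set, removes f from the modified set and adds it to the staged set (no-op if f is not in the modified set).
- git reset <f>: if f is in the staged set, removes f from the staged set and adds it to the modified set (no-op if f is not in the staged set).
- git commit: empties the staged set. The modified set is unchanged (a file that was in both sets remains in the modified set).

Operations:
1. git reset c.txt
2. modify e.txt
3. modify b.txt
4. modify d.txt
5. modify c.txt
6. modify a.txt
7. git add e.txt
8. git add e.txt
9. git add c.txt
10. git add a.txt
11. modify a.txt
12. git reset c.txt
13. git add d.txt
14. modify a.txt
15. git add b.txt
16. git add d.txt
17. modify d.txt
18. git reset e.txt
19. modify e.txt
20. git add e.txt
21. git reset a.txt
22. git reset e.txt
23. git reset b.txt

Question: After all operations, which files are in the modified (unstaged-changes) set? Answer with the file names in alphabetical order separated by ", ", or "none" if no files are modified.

Answer: a.txt, b.txt, c.txt, d.txt, e.txt

Derivation:
After op 1 (git reset c.txt): modified={none} staged={none}
After op 2 (modify e.txt): modified={e.txt} staged={none}
After op 3 (modify b.txt): modified={b.txt, e.txt} staged={none}
After op 4 (modify d.txt): modified={b.txt, d.txt, e.txt} staged={none}
After op 5 (modify c.txt): modified={b.txt, c.txt, d.txt, e.txt} staged={none}
After op 6 (modify a.txt): modified={a.txt, b.txt, c.txt, d.txt, e.txt} staged={none}
After op 7 (git add e.txt): modified={a.txt, b.txt, c.txt, d.txt} staged={e.txt}
After op 8 (git add e.txt): modified={a.txt, b.txt, c.txt, d.txt} staged={e.txt}
After op 9 (git add c.txt): modified={a.txt, b.txt, d.txt} staged={c.txt, e.txt}
After op 10 (git add a.txt): modified={b.txt, d.txt} staged={a.txt, c.txt, e.txt}
After op 11 (modify a.txt): modified={a.txt, b.txt, d.txt} staged={a.txt, c.txt, e.txt}
After op 12 (git reset c.txt): modified={a.txt, b.txt, c.txt, d.txt} staged={a.txt, e.txt}
After op 13 (git add d.txt): modified={a.txt, b.txt, c.txt} staged={a.txt, d.txt, e.txt}
After op 14 (modify a.txt): modified={a.txt, b.txt, c.txt} staged={a.txt, d.txt, e.txt}
After op 15 (git add b.txt): modified={a.txt, c.txt} staged={a.txt, b.txt, d.txt, e.txt}
After op 16 (git add d.txt): modified={a.txt, c.txt} staged={a.txt, b.txt, d.txt, e.txt}
After op 17 (modify d.txt): modified={a.txt, c.txt, d.txt} staged={a.txt, b.txt, d.txt, e.txt}
After op 18 (git reset e.txt): modified={a.txt, c.txt, d.txt, e.txt} staged={a.txt, b.txt, d.txt}
After op 19 (modify e.txt): modified={a.txt, c.txt, d.txt, e.txt} staged={a.txt, b.txt, d.txt}
After op 20 (git add e.txt): modified={a.txt, c.txt, d.txt} staged={a.txt, b.txt, d.txt, e.txt}
After op 21 (git reset a.txt): modified={a.txt, c.txt, d.txt} staged={b.txt, d.txt, e.txt}
After op 22 (git reset e.txt): modified={a.txt, c.txt, d.txt, e.txt} staged={b.txt, d.txt}
After op 23 (git reset b.txt): modified={a.txt, b.txt, c.txt, d.txt, e.txt} staged={d.txt}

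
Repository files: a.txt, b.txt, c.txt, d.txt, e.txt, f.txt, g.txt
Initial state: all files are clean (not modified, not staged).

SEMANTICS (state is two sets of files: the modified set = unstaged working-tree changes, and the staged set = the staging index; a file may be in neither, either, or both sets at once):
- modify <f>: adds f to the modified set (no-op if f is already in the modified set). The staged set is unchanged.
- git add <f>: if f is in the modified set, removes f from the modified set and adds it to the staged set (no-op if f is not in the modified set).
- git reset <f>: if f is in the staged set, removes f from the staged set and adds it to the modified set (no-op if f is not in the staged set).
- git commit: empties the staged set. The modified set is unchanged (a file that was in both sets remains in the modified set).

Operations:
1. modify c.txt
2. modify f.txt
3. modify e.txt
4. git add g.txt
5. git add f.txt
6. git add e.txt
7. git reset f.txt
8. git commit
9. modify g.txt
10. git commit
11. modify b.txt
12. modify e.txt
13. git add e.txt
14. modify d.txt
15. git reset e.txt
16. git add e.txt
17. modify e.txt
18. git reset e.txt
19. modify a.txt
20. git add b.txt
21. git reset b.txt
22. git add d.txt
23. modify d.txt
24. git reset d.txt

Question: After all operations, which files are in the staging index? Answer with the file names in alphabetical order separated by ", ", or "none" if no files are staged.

Answer: none

Derivation:
After op 1 (modify c.txt): modified={c.txt} staged={none}
After op 2 (modify f.txt): modified={c.txt, f.txt} staged={none}
After op 3 (modify e.txt): modified={c.txt, e.txt, f.txt} staged={none}
After op 4 (git add g.txt): modified={c.txt, e.txt, f.txt} staged={none}
After op 5 (git add f.txt): modified={c.txt, e.txt} staged={f.txt}
After op 6 (git add e.txt): modified={c.txt} staged={e.txt, f.txt}
After op 7 (git reset f.txt): modified={c.txt, f.txt} staged={e.txt}
After op 8 (git commit): modified={c.txt, f.txt} staged={none}
After op 9 (modify g.txt): modified={c.txt, f.txt, g.txt} staged={none}
After op 10 (git commit): modified={c.txt, f.txt, g.txt} staged={none}
After op 11 (modify b.txt): modified={b.txt, c.txt, f.txt, g.txt} staged={none}
After op 12 (modify e.txt): modified={b.txt, c.txt, e.txt, f.txt, g.txt} staged={none}
After op 13 (git add e.txt): modified={b.txt, c.txt, f.txt, g.txt} staged={e.txt}
After op 14 (modify d.txt): modified={b.txt, c.txt, d.txt, f.txt, g.txt} staged={e.txt}
After op 15 (git reset e.txt): modified={b.txt, c.txt, d.txt, e.txt, f.txt, g.txt} staged={none}
After op 16 (git add e.txt): modified={b.txt, c.txt, d.txt, f.txt, g.txt} staged={e.txt}
After op 17 (modify e.txt): modified={b.txt, c.txt, d.txt, e.txt, f.txt, g.txt} staged={e.txt}
After op 18 (git reset e.txt): modified={b.txt, c.txt, d.txt, e.txt, f.txt, g.txt} staged={none}
After op 19 (modify a.txt): modified={a.txt, b.txt, c.txt, d.txt, e.txt, f.txt, g.txt} staged={none}
After op 20 (git add b.txt): modified={a.txt, c.txt, d.txt, e.txt, f.txt, g.txt} staged={b.txt}
After op 21 (git reset b.txt): modified={a.txt, b.txt, c.txt, d.txt, e.txt, f.txt, g.txt} staged={none}
After op 22 (git add d.txt): modified={a.txt, b.txt, c.txt, e.txt, f.txt, g.txt} staged={d.txt}
After op 23 (modify d.txt): modified={a.txt, b.txt, c.txt, d.txt, e.txt, f.txt, g.txt} staged={d.txt}
After op 24 (git reset d.txt): modified={a.txt, b.txt, c.txt, d.txt, e.txt, f.txt, g.txt} staged={none}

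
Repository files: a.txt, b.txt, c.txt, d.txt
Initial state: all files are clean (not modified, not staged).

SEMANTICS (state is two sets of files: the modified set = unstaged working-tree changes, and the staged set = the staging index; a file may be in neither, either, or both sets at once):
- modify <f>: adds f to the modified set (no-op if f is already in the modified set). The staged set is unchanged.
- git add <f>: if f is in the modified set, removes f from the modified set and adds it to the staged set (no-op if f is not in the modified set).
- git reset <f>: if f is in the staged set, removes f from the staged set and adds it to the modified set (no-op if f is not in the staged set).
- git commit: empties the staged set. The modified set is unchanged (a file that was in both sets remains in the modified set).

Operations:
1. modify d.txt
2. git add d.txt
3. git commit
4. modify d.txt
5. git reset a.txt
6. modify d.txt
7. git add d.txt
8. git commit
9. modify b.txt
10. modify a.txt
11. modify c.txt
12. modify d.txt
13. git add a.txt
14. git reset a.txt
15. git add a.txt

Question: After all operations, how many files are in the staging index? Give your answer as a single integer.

Answer: 1

Derivation:
After op 1 (modify d.txt): modified={d.txt} staged={none}
After op 2 (git add d.txt): modified={none} staged={d.txt}
After op 3 (git commit): modified={none} staged={none}
After op 4 (modify d.txt): modified={d.txt} staged={none}
After op 5 (git reset a.txt): modified={d.txt} staged={none}
After op 6 (modify d.txt): modified={d.txt} staged={none}
After op 7 (git add d.txt): modified={none} staged={d.txt}
After op 8 (git commit): modified={none} staged={none}
After op 9 (modify b.txt): modified={b.txt} staged={none}
After op 10 (modify a.txt): modified={a.txt, b.txt} staged={none}
After op 11 (modify c.txt): modified={a.txt, b.txt, c.txt} staged={none}
After op 12 (modify d.txt): modified={a.txt, b.txt, c.txt, d.txt} staged={none}
After op 13 (git add a.txt): modified={b.txt, c.txt, d.txt} staged={a.txt}
After op 14 (git reset a.txt): modified={a.txt, b.txt, c.txt, d.txt} staged={none}
After op 15 (git add a.txt): modified={b.txt, c.txt, d.txt} staged={a.txt}
Final staged set: {a.txt} -> count=1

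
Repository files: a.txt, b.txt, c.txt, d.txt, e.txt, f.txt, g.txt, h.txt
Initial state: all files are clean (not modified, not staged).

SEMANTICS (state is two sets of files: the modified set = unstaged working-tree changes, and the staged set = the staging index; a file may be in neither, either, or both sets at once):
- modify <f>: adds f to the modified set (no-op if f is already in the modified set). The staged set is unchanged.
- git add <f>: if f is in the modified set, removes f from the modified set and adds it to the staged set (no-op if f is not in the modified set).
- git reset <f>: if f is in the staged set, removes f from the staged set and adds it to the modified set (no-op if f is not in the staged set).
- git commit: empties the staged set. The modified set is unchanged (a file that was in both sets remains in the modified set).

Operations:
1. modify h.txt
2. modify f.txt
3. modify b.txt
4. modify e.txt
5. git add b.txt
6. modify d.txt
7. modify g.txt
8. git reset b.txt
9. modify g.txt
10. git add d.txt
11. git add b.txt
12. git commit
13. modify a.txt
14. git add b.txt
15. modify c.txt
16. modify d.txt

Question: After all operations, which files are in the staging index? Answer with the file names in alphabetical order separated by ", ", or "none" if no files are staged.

After op 1 (modify h.txt): modified={h.txt} staged={none}
After op 2 (modify f.txt): modified={f.txt, h.txt} staged={none}
After op 3 (modify b.txt): modified={b.txt, f.txt, h.txt} staged={none}
After op 4 (modify e.txt): modified={b.txt, e.txt, f.txt, h.txt} staged={none}
After op 5 (git add b.txt): modified={e.txt, f.txt, h.txt} staged={b.txt}
After op 6 (modify d.txt): modified={d.txt, e.txt, f.txt, h.txt} staged={b.txt}
After op 7 (modify g.txt): modified={d.txt, e.txt, f.txt, g.txt, h.txt} staged={b.txt}
After op 8 (git reset b.txt): modified={b.txt, d.txt, e.txt, f.txt, g.txt, h.txt} staged={none}
After op 9 (modify g.txt): modified={b.txt, d.txt, e.txt, f.txt, g.txt, h.txt} staged={none}
After op 10 (git add d.txt): modified={b.txt, e.txt, f.txt, g.txt, h.txt} staged={d.txt}
After op 11 (git add b.txt): modified={e.txt, f.txt, g.txt, h.txt} staged={b.txt, d.txt}
After op 12 (git commit): modified={e.txt, f.txt, g.txt, h.txt} staged={none}
After op 13 (modify a.txt): modified={a.txt, e.txt, f.txt, g.txt, h.txt} staged={none}
After op 14 (git add b.txt): modified={a.txt, e.txt, f.txt, g.txt, h.txt} staged={none}
After op 15 (modify c.txt): modified={a.txt, c.txt, e.txt, f.txt, g.txt, h.txt} staged={none}
After op 16 (modify d.txt): modified={a.txt, c.txt, d.txt, e.txt, f.txt, g.txt, h.txt} staged={none}

Answer: none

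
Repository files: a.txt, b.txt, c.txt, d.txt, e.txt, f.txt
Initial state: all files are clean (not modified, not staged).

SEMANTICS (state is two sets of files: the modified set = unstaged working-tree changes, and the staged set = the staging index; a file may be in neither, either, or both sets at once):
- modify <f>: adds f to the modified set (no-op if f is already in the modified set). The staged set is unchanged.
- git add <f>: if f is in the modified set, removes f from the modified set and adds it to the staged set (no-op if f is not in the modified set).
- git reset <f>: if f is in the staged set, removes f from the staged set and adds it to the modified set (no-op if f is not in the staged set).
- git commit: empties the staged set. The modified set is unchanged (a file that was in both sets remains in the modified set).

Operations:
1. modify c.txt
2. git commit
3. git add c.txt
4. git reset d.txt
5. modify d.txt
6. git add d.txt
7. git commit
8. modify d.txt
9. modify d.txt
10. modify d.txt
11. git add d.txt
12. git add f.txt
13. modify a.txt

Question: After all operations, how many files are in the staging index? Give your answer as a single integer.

Answer: 1

Derivation:
After op 1 (modify c.txt): modified={c.txt} staged={none}
After op 2 (git commit): modified={c.txt} staged={none}
After op 3 (git add c.txt): modified={none} staged={c.txt}
After op 4 (git reset d.txt): modified={none} staged={c.txt}
After op 5 (modify d.txt): modified={d.txt} staged={c.txt}
After op 6 (git add d.txt): modified={none} staged={c.txt, d.txt}
After op 7 (git commit): modified={none} staged={none}
After op 8 (modify d.txt): modified={d.txt} staged={none}
After op 9 (modify d.txt): modified={d.txt} staged={none}
After op 10 (modify d.txt): modified={d.txt} staged={none}
After op 11 (git add d.txt): modified={none} staged={d.txt}
After op 12 (git add f.txt): modified={none} staged={d.txt}
After op 13 (modify a.txt): modified={a.txt} staged={d.txt}
Final staged set: {d.txt} -> count=1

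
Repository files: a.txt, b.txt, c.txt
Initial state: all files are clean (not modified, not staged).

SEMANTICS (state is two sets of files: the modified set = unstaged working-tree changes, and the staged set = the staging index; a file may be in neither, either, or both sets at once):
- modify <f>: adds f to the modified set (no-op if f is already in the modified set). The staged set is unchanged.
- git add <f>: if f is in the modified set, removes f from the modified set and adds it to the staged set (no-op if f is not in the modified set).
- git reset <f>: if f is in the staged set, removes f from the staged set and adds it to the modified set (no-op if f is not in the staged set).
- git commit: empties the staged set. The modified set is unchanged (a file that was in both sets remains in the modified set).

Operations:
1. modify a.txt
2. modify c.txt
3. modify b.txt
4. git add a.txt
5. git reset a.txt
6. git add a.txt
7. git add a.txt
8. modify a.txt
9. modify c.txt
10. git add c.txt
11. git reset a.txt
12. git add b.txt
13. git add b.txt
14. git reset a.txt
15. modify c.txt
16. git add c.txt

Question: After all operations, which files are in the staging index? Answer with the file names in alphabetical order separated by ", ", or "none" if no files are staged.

Answer: b.txt, c.txt

Derivation:
After op 1 (modify a.txt): modified={a.txt} staged={none}
After op 2 (modify c.txt): modified={a.txt, c.txt} staged={none}
After op 3 (modify b.txt): modified={a.txt, b.txt, c.txt} staged={none}
After op 4 (git add a.txt): modified={b.txt, c.txt} staged={a.txt}
After op 5 (git reset a.txt): modified={a.txt, b.txt, c.txt} staged={none}
After op 6 (git add a.txt): modified={b.txt, c.txt} staged={a.txt}
After op 7 (git add a.txt): modified={b.txt, c.txt} staged={a.txt}
After op 8 (modify a.txt): modified={a.txt, b.txt, c.txt} staged={a.txt}
After op 9 (modify c.txt): modified={a.txt, b.txt, c.txt} staged={a.txt}
After op 10 (git add c.txt): modified={a.txt, b.txt} staged={a.txt, c.txt}
After op 11 (git reset a.txt): modified={a.txt, b.txt} staged={c.txt}
After op 12 (git add b.txt): modified={a.txt} staged={b.txt, c.txt}
After op 13 (git add b.txt): modified={a.txt} staged={b.txt, c.txt}
After op 14 (git reset a.txt): modified={a.txt} staged={b.txt, c.txt}
After op 15 (modify c.txt): modified={a.txt, c.txt} staged={b.txt, c.txt}
After op 16 (git add c.txt): modified={a.txt} staged={b.txt, c.txt}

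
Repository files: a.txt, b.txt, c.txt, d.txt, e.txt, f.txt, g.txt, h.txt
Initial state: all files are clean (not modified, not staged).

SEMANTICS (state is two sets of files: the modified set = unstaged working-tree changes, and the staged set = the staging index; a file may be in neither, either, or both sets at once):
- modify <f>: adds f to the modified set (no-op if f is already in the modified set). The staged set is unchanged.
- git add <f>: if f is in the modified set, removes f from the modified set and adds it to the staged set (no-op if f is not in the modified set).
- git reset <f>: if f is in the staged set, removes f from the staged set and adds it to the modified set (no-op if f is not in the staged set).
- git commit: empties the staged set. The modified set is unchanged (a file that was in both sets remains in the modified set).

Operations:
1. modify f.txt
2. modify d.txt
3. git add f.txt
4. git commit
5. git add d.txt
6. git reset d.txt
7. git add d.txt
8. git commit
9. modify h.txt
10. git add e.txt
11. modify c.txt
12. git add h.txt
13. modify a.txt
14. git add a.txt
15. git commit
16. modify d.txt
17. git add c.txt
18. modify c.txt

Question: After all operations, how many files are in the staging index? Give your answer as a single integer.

Answer: 1

Derivation:
After op 1 (modify f.txt): modified={f.txt} staged={none}
After op 2 (modify d.txt): modified={d.txt, f.txt} staged={none}
After op 3 (git add f.txt): modified={d.txt} staged={f.txt}
After op 4 (git commit): modified={d.txt} staged={none}
After op 5 (git add d.txt): modified={none} staged={d.txt}
After op 6 (git reset d.txt): modified={d.txt} staged={none}
After op 7 (git add d.txt): modified={none} staged={d.txt}
After op 8 (git commit): modified={none} staged={none}
After op 9 (modify h.txt): modified={h.txt} staged={none}
After op 10 (git add e.txt): modified={h.txt} staged={none}
After op 11 (modify c.txt): modified={c.txt, h.txt} staged={none}
After op 12 (git add h.txt): modified={c.txt} staged={h.txt}
After op 13 (modify a.txt): modified={a.txt, c.txt} staged={h.txt}
After op 14 (git add a.txt): modified={c.txt} staged={a.txt, h.txt}
After op 15 (git commit): modified={c.txt} staged={none}
After op 16 (modify d.txt): modified={c.txt, d.txt} staged={none}
After op 17 (git add c.txt): modified={d.txt} staged={c.txt}
After op 18 (modify c.txt): modified={c.txt, d.txt} staged={c.txt}
Final staged set: {c.txt} -> count=1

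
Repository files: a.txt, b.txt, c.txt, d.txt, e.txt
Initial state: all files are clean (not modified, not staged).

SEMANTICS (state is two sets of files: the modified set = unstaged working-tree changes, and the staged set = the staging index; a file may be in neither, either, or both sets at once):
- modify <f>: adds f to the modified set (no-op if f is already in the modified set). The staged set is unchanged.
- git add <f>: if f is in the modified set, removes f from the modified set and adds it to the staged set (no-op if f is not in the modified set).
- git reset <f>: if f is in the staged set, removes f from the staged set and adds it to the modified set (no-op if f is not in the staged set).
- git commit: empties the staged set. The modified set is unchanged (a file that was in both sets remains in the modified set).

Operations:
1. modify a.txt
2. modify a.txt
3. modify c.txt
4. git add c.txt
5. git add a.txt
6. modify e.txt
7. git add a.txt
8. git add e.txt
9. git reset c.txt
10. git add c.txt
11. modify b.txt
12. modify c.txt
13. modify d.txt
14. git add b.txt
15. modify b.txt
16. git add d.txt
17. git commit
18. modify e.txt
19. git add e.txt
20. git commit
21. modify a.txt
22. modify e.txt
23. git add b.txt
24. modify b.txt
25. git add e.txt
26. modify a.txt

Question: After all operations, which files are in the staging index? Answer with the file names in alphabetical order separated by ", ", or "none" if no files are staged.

After op 1 (modify a.txt): modified={a.txt} staged={none}
After op 2 (modify a.txt): modified={a.txt} staged={none}
After op 3 (modify c.txt): modified={a.txt, c.txt} staged={none}
After op 4 (git add c.txt): modified={a.txt} staged={c.txt}
After op 5 (git add a.txt): modified={none} staged={a.txt, c.txt}
After op 6 (modify e.txt): modified={e.txt} staged={a.txt, c.txt}
After op 7 (git add a.txt): modified={e.txt} staged={a.txt, c.txt}
After op 8 (git add e.txt): modified={none} staged={a.txt, c.txt, e.txt}
After op 9 (git reset c.txt): modified={c.txt} staged={a.txt, e.txt}
After op 10 (git add c.txt): modified={none} staged={a.txt, c.txt, e.txt}
After op 11 (modify b.txt): modified={b.txt} staged={a.txt, c.txt, e.txt}
After op 12 (modify c.txt): modified={b.txt, c.txt} staged={a.txt, c.txt, e.txt}
After op 13 (modify d.txt): modified={b.txt, c.txt, d.txt} staged={a.txt, c.txt, e.txt}
After op 14 (git add b.txt): modified={c.txt, d.txt} staged={a.txt, b.txt, c.txt, e.txt}
After op 15 (modify b.txt): modified={b.txt, c.txt, d.txt} staged={a.txt, b.txt, c.txt, e.txt}
After op 16 (git add d.txt): modified={b.txt, c.txt} staged={a.txt, b.txt, c.txt, d.txt, e.txt}
After op 17 (git commit): modified={b.txt, c.txt} staged={none}
After op 18 (modify e.txt): modified={b.txt, c.txt, e.txt} staged={none}
After op 19 (git add e.txt): modified={b.txt, c.txt} staged={e.txt}
After op 20 (git commit): modified={b.txt, c.txt} staged={none}
After op 21 (modify a.txt): modified={a.txt, b.txt, c.txt} staged={none}
After op 22 (modify e.txt): modified={a.txt, b.txt, c.txt, e.txt} staged={none}
After op 23 (git add b.txt): modified={a.txt, c.txt, e.txt} staged={b.txt}
After op 24 (modify b.txt): modified={a.txt, b.txt, c.txt, e.txt} staged={b.txt}
After op 25 (git add e.txt): modified={a.txt, b.txt, c.txt} staged={b.txt, e.txt}
After op 26 (modify a.txt): modified={a.txt, b.txt, c.txt} staged={b.txt, e.txt}

Answer: b.txt, e.txt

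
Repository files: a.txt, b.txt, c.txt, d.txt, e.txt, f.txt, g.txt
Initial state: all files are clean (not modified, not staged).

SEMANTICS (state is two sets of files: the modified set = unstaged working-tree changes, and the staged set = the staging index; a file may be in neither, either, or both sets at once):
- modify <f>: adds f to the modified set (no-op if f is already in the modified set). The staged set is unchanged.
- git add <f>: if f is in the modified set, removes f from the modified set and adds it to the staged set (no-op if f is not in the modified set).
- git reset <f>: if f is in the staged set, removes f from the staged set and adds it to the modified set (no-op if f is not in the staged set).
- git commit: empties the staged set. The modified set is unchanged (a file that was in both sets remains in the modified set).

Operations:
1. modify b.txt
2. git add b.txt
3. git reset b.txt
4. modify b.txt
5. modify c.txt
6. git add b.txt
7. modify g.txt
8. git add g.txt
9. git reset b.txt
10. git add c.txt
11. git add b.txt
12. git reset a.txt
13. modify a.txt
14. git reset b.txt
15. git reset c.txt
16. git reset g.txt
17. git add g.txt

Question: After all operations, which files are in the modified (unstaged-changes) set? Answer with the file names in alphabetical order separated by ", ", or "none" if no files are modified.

After op 1 (modify b.txt): modified={b.txt} staged={none}
After op 2 (git add b.txt): modified={none} staged={b.txt}
After op 3 (git reset b.txt): modified={b.txt} staged={none}
After op 4 (modify b.txt): modified={b.txt} staged={none}
After op 5 (modify c.txt): modified={b.txt, c.txt} staged={none}
After op 6 (git add b.txt): modified={c.txt} staged={b.txt}
After op 7 (modify g.txt): modified={c.txt, g.txt} staged={b.txt}
After op 8 (git add g.txt): modified={c.txt} staged={b.txt, g.txt}
After op 9 (git reset b.txt): modified={b.txt, c.txt} staged={g.txt}
After op 10 (git add c.txt): modified={b.txt} staged={c.txt, g.txt}
After op 11 (git add b.txt): modified={none} staged={b.txt, c.txt, g.txt}
After op 12 (git reset a.txt): modified={none} staged={b.txt, c.txt, g.txt}
After op 13 (modify a.txt): modified={a.txt} staged={b.txt, c.txt, g.txt}
After op 14 (git reset b.txt): modified={a.txt, b.txt} staged={c.txt, g.txt}
After op 15 (git reset c.txt): modified={a.txt, b.txt, c.txt} staged={g.txt}
After op 16 (git reset g.txt): modified={a.txt, b.txt, c.txt, g.txt} staged={none}
After op 17 (git add g.txt): modified={a.txt, b.txt, c.txt} staged={g.txt}

Answer: a.txt, b.txt, c.txt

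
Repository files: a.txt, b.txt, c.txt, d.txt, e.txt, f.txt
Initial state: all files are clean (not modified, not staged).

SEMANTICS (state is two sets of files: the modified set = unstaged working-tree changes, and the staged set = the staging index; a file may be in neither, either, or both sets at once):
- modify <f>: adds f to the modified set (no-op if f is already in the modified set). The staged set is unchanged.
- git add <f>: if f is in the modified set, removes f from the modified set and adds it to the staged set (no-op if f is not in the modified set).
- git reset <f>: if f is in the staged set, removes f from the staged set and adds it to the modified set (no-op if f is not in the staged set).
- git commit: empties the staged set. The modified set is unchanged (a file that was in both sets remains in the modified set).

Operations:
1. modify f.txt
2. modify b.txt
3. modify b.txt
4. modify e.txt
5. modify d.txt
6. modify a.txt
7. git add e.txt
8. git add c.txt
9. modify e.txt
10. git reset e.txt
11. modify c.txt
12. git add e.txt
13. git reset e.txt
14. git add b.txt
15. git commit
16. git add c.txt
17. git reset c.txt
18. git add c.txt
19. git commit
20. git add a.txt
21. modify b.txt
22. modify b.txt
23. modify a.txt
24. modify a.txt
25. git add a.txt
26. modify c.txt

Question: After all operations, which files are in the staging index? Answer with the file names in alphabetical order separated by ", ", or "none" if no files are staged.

After op 1 (modify f.txt): modified={f.txt} staged={none}
After op 2 (modify b.txt): modified={b.txt, f.txt} staged={none}
After op 3 (modify b.txt): modified={b.txt, f.txt} staged={none}
After op 4 (modify e.txt): modified={b.txt, e.txt, f.txt} staged={none}
After op 5 (modify d.txt): modified={b.txt, d.txt, e.txt, f.txt} staged={none}
After op 6 (modify a.txt): modified={a.txt, b.txt, d.txt, e.txt, f.txt} staged={none}
After op 7 (git add e.txt): modified={a.txt, b.txt, d.txt, f.txt} staged={e.txt}
After op 8 (git add c.txt): modified={a.txt, b.txt, d.txt, f.txt} staged={e.txt}
After op 9 (modify e.txt): modified={a.txt, b.txt, d.txt, e.txt, f.txt} staged={e.txt}
After op 10 (git reset e.txt): modified={a.txt, b.txt, d.txt, e.txt, f.txt} staged={none}
After op 11 (modify c.txt): modified={a.txt, b.txt, c.txt, d.txt, e.txt, f.txt} staged={none}
After op 12 (git add e.txt): modified={a.txt, b.txt, c.txt, d.txt, f.txt} staged={e.txt}
After op 13 (git reset e.txt): modified={a.txt, b.txt, c.txt, d.txt, e.txt, f.txt} staged={none}
After op 14 (git add b.txt): modified={a.txt, c.txt, d.txt, e.txt, f.txt} staged={b.txt}
After op 15 (git commit): modified={a.txt, c.txt, d.txt, e.txt, f.txt} staged={none}
After op 16 (git add c.txt): modified={a.txt, d.txt, e.txt, f.txt} staged={c.txt}
After op 17 (git reset c.txt): modified={a.txt, c.txt, d.txt, e.txt, f.txt} staged={none}
After op 18 (git add c.txt): modified={a.txt, d.txt, e.txt, f.txt} staged={c.txt}
After op 19 (git commit): modified={a.txt, d.txt, e.txt, f.txt} staged={none}
After op 20 (git add a.txt): modified={d.txt, e.txt, f.txt} staged={a.txt}
After op 21 (modify b.txt): modified={b.txt, d.txt, e.txt, f.txt} staged={a.txt}
After op 22 (modify b.txt): modified={b.txt, d.txt, e.txt, f.txt} staged={a.txt}
After op 23 (modify a.txt): modified={a.txt, b.txt, d.txt, e.txt, f.txt} staged={a.txt}
After op 24 (modify a.txt): modified={a.txt, b.txt, d.txt, e.txt, f.txt} staged={a.txt}
After op 25 (git add a.txt): modified={b.txt, d.txt, e.txt, f.txt} staged={a.txt}
After op 26 (modify c.txt): modified={b.txt, c.txt, d.txt, e.txt, f.txt} staged={a.txt}

Answer: a.txt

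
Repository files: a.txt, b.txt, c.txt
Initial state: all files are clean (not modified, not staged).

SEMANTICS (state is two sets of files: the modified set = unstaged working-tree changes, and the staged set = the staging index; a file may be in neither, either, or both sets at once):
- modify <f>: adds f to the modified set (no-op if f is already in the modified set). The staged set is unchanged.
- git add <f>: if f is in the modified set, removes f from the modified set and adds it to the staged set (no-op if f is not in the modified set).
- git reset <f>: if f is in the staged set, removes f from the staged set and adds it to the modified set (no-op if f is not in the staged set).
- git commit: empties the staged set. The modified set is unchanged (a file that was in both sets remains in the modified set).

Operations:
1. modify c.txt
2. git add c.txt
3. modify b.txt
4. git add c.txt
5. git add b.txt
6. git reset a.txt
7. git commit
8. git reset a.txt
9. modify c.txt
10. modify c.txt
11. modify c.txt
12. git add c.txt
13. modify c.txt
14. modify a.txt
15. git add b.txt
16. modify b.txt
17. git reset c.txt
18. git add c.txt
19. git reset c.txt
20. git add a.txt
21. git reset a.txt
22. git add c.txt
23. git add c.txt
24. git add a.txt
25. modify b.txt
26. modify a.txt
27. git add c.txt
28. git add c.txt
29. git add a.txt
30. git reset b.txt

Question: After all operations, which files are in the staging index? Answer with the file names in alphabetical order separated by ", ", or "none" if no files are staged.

Answer: a.txt, c.txt

Derivation:
After op 1 (modify c.txt): modified={c.txt} staged={none}
After op 2 (git add c.txt): modified={none} staged={c.txt}
After op 3 (modify b.txt): modified={b.txt} staged={c.txt}
After op 4 (git add c.txt): modified={b.txt} staged={c.txt}
After op 5 (git add b.txt): modified={none} staged={b.txt, c.txt}
After op 6 (git reset a.txt): modified={none} staged={b.txt, c.txt}
After op 7 (git commit): modified={none} staged={none}
After op 8 (git reset a.txt): modified={none} staged={none}
After op 9 (modify c.txt): modified={c.txt} staged={none}
After op 10 (modify c.txt): modified={c.txt} staged={none}
After op 11 (modify c.txt): modified={c.txt} staged={none}
After op 12 (git add c.txt): modified={none} staged={c.txt}
After op 13 (modify c.txt): modified={c.txt} staged={c.txt}
After op 14 (modify a.txt): modified={a.txt, c.txt} staged={c.txt}
After op 15 (git add b.txt): modified={a.txt, c.txt} staged={c.txt}
After op 16 (modify b.txt): modified={a.txt, b.txt, c.txt} staged={c.txt}
After op 17 (git reset c.txt): modified={a.txt, b.txt, c.txt} staged={none}
After op 18 (git add c.txt): modified={a.txt, b.txt} staged={c.txt}
After op 19 (git reset c.txt): modified={a.txt, b.txt, c.txt} staged={none}
After op 20 (git add a.txt): modified={b.txt, c.txt} staged={a.txt}
After op 21 (git reset a.txt): modified={a.txt, b.txt, c.txt} staged={none}
After op 22 (git add c.txt): modified={a.txt, b.txt} staged={c.txt}
After op 23 (git add c.txt): modified={a.txt, b.txt} staged={c.txt}
After op 24 (git add a.txt): modified={b.txt} staged={a.txt, c.txt}
After op 25 (modify b.txt): modified={b.txt} staged={a.txt, c.txt}
After op 26 (modify a.txt): modified={a.txt, b.txt} staged={a.txt, c.txt}
After op 27 (git add c.txt): modified={a.txt, b.txt} staged={a.txt, c.txt}
After op 28 (git add c.txt): modified={a.txt, b.txt} staged={a.txt, c.txt}
After op 29 (git add a.txt): modified={b.txt} staged={a.txt, c.txt}
After op 30 (git reset b.txt): modified={b.txt} staged={a.txt, c.txt}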